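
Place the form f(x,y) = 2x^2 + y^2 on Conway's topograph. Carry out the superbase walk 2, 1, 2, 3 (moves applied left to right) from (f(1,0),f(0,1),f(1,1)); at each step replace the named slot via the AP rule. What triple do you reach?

start (2,1,3) = (f(1,0),f(0,1),f(1,1))
replace slot 2: 2·(2+3) − 1 = 9 → (2,9,3)
replace slot 1: 2·(9+3) − 2 = 22 → (22,9,3)
replace slot 2: 2·(22+3) − 9 = 41 → (22,41,3)
replace slot 3: 2·(22+41) − 3 = 123 → (22,41,123)

22,41,123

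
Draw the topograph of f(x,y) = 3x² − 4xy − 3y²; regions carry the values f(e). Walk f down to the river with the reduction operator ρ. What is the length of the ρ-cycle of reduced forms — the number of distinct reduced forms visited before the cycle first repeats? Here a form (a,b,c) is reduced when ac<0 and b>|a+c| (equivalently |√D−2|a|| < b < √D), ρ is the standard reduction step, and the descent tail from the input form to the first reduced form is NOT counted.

D = 52, ⌊√D⌋ = 7
descent: ρ → (-3,4,3)  [lands on river]
river: ρ → (3,2,-4)
river: ρ → (-4,6,1)
river: ρ → (1,6,-4)
river: ρ → (-4,2,3)
river: ρ → (3,4,-3)
river: ρ → (-3,2,4)
river: ρ → (4,6,-1)
river: ρ → (-1,6,4)
river: ρ → (4,2,-3)
ρ-cycle length = 10 (tail of 1 descent step not counted)

10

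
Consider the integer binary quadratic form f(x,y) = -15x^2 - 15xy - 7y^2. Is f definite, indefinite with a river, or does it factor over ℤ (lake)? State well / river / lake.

D = b²−4ac = (-15)² − 4·(-15)·(-7) = -195
D < 0 ⇒ definite ⇒ every region one sign ⇒ single well

well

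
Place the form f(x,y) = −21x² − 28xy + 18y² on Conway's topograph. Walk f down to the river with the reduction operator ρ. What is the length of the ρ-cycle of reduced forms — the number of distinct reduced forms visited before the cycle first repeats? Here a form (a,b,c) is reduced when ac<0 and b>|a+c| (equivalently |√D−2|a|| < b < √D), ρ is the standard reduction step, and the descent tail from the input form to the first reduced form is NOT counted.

D = 2296, ⌊√D⌋ = 47
descent: ρ → (18,28,-21)  [lands on river]
river: ρ → (-21,14,25)
river: ρ → (25,36,-10)
river: ρ → (-10,44,9)
river: ρ → (9,46,-5)
river: ρ → (-5,44,18)
ρ-cycle length = 6 (tail of 1 descent step not counted)

6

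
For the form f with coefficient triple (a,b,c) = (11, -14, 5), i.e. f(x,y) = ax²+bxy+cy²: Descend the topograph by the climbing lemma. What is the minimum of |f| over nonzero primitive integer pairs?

translate: b→8 (≡-14 mod 22), so (11,-14,5)→(11,8,2)
flip: (11,8,2)→(2,-8,11)
translate: b→0 (≡-8 mod 4), so (2,-8,11)→(2,0,3)
reduced (well bottom): (2,0,3) with a≤c, −a<b≤a
well minimum = a = 2

2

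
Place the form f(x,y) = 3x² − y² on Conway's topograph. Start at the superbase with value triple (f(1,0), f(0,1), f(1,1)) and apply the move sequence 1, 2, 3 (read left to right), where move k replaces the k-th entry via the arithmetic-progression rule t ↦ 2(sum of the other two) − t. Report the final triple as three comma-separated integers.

start (3,-1,2) = (f(1,0),f(0,1),f(1,1))
replace slot 1: 2·((-1)+2) − 3 = -1 → (-1,-1,2)
replace slot 2: 2·((-1)+2) − (-1) = 3 → (-1,3,2)
replace slot 3: 2·((-1)+3) − 2 = 2 → (-1,3,2)

-1,3,2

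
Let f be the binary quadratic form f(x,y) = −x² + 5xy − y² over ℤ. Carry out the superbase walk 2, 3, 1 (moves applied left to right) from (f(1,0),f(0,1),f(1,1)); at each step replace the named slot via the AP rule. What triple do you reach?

start (-1,-1,3) = (f(1,0),f(0,1),f(1,1))
replace slot 2: 2·((-1)+3) − (-1) = 5 → (-1,5,3)
replace slot 3: 2·((-1)+5) − 3 = 5 → (-1,5,5)
replace slot 1: 2·(5+5) − (-1) = 21 → (21,5,5)

21,5,5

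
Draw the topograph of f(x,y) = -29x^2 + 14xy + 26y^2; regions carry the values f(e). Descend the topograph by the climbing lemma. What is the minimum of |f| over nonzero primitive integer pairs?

river: ρ → (26,38,-17)
river: ρ → (-17,30,34)
river: ρ → (34,38,-13)
river: ρ → (-13,40,31)
river: ρ → (31,22,-22)
river: ρ → (-22,22,31)
river: ρ → (31,40,-13)
river: ρ → (-13,38,34)
river: ρ → (34,30,-17)
river: ρ → (-17,38,26)
river: ρ → (26,14,-29)
river: ρ → (-29,44,11)
river: ρ → (11,44,-29)
river: ρ → (-29,14,26)
closes: descent 0, river 14
min |a| on river = 11

11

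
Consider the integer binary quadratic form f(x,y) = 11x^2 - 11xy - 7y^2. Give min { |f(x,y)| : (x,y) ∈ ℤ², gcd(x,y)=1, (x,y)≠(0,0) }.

descent: ρ → (-7,11,11)  [lands on river]
river: ρ → (11,11,-7)
river: ρ → (-7,17,5)
river: ρ → (5,13,-13)
river: ρ → (-13,13,5)
river: ρ → (5,17,-7)
closes: descent 1, river 6
min |a| on river = 5

5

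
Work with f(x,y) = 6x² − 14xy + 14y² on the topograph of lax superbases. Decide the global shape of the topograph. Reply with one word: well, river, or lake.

D = b²−4ac = (-14)² − 4·6·14 = -140
D < 0 ⇒ definite ⇒ every region one sign ⇒ single well

well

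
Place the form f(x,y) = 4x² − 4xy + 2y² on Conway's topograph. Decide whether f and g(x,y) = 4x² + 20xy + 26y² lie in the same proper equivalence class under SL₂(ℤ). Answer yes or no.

D₁ = -16, D₂ = -16
f: translate: b→4 (≡-4 mod 8), so (4,-4,2)→(4,4,2)
f: flip: (4,4,2)→(2,-4,4)
f: translate: b→0 (≡-4 mod 4), so (2,-4,4)→(2,0,2)
f: reduced (well bottom): (2,0,2) with a≤c, −a<b≤a
g: translate: b→4 (≡20 mod 8), so (4,20,26)→(4,4,2)
g: flip: (4,4,2)→(2,-4,4)
g: translate: b→0 (≡-4 mod 4), so (2,-4,4)→(2,0,2)
g: reduced (well bottom): (2,0,2) with a≤c, −a<b≤a
reduced forms (2, 0, 2) vs (2, 0, 2) ⇒ equivalent

yes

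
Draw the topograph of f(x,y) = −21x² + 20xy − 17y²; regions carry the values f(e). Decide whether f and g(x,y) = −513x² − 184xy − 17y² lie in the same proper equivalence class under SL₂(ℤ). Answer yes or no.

D₁ = -1028, D₂ = -1028
f is negative-definite; reduce −f:
−f: flip: (21,-20,17)→(17,20,21)
−f: translate: b→-14 (≡20 mod 34), so (17,20,21)→(17,-14,18)
−f: reduced (well bottom): (17,-14,18) with a≤c, −a<b≤a
flip sign back: reduced form of f is (-17,14,-18)
g is negative-definite; reduce −g:
−g: flip: (513,184,17)→(17,-184,513)
−g: translate: b→-14 (≡-184 mod 34), so (17,-184,513)→(17,-14,18)
−g: reduced (well bottom): (17,-14,18) with a≤c, −a<b≤a
flip sign back: reduced form of g is (-17,14,-18)
reduced forms (-17, 14, -18) vs (-17, 14, -18) ⇒ equivalent

yes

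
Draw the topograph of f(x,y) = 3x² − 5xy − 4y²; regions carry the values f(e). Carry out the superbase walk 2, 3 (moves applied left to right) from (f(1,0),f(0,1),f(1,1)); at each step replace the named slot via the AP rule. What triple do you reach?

start (3,-4,-6) = (f(1,0),f(0,1),f(1,1))
replace slot 2: 2·(3+(-6)) − (-4) = -2 → (3,-2,-6)
replace slot 3: 2·(3+(-2)) − (-6) = 8 → (3,-2,8)

3,-2,8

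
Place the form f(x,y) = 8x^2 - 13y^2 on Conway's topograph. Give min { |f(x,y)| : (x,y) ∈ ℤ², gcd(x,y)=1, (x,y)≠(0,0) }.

descent: ρ → (-13,0,8)
descent: ρ → (8,16,-5)  [lands on river]
river: ρ → (-5,14,11)
river: ρ → (11,8,-8)
river: ρ → (-8,8,11)
river: ρ → (11,14,-5)
river: ρ → (-5,16,8)
closes: descent 2, river 6
min |a| on river = 5

5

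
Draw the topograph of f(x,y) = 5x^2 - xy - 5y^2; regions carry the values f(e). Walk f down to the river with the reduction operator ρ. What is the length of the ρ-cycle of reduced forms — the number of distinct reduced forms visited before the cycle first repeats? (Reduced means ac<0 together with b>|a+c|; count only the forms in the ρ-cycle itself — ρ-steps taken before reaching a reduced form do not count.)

D = 101, ⌊√D⌋ = 10
descent: ρ → (-5,1,5)  [lands on river]
river: ρ → (5,9,-1)
river: ρ → (-1,9,5)
river: ρ → (5,1,-5)
river: ρ → (-5,9,1)
river: ρ → (1,9,-5)
ρ-cycle length = 6 (tail of 1 descent step not counted)

6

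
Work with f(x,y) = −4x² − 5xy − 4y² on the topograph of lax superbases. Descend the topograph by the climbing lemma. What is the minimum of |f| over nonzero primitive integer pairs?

translate: b→-3 (≡5 mod 8), so (4,5,4)→(4,-3,3)
flip: (4,-3,3)→(3,3,4)
reduced (well bottom): (3,3,4) with a≤c, −a<b≤a
well minimum |f| = |-3| = 3 (negative-definite)

3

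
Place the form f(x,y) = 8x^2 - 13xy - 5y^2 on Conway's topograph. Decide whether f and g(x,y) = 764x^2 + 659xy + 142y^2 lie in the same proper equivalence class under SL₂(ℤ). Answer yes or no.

D₁ = 329, D₂ = 329
river cycle of f (length 16): (-5, 13, 8), (8, 3, -10), (-10, 17, 1), (1, 17, -10), (-10, 3, 8), (8, 13, -5), (-5, 17, 2), (2, 15, -13), (-13, 11, 4), (4, 13, -10), … (6 more)
river cycle of g (length 16): (-5, 13, 8), (8, 3, -10), (-10, 17, 1), (1, 17, -10), (-10, 3, 8), (8, 13, -5), (-5, 17, 2), (2, 15, -13), (-13, 11, 4), (4, 13, -10), … (6 more)
cycles coincide ⇒ equivalent

yes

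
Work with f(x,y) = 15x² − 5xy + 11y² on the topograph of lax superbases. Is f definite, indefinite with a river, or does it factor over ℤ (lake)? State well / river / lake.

D = b²−4ac = (-5)² − 4·15·11 = -635
D < 0 ⇒ definite ⇒ every region one sign ⇒ single well

well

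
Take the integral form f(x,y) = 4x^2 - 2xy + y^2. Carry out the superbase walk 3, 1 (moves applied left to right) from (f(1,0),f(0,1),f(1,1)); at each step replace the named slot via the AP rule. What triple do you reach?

start (4,1,3) = (f(1,0),f(0,1),f(1,1))
replace slot 3: 2·(4+1) − 3 = 7 → (4,1,7)
replace slot 1: 2·(1+7) − 4 = 12 → (12,1,7)

12,1,7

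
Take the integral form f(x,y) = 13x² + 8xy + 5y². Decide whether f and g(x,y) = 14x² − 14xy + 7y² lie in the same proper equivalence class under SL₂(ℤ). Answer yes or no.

D₁ = -196, D₂ = -196
f: flip: (13,8,5)→(5,-8,13)
f: translate: b→2 (≡-8 mod 10), so (5,-8,13)→(5,2,10)
f: reduced (well bottom): (5,2,10) with a≤c, −a<b≤a
g: translate: b→14 (≡-14 mod 28), so (14,-14,7)→(14,14,7)
g: flip: (14,14,7)→(7,-14,14)
g: translate: b→0 (≡-14 mod 14), so (7,-14,14)→(7,0,7)
g: reduced (well bottom): (7,0,7) with a≤c, −a<b≤a
reduced forms (5, 2, 10) vs (7, 0, 7) ⇒ inequivalent

no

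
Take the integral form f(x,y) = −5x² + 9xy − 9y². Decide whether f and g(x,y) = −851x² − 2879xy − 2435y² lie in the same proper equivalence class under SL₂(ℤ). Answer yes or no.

D₁ = -99, D₂ = -99
f is negative-definite; reduce −f:
−f: translate: b→1 (≡-9 mod 10), so (5,-9,9)→(5,1,5)
−f: reduced (well bottom): (5,1,5) with a≤c, −a<b≤a
flip sign back: reduced form of f is (-5,-1,-5)
g is negative-definite; reduce −g:
−g: translate: b→-525 (≡2879 mod 1702), so (851,2879,2435)→(851,-525,81)
−g: flip: (851,-525,81)→(81,525,851)
−g: translate: b→39 (≡525 mod 162), so (81,525,851)→(81,39,5)
−g: flip: (81,39,5)→(5,-39,81)
−g: translate: b→1 (≡-39 mod 10), so (5,-39,81)→(5,1,5)
−g: reduced (well bottom): (5,1,5) with a≤c, −a<b≤a
flip sign back: reduced form of g is (-5,-1,-5)
reduced forms (-5, -1, -5) vs (-5, -1, -5) ⇒ equivalent

yes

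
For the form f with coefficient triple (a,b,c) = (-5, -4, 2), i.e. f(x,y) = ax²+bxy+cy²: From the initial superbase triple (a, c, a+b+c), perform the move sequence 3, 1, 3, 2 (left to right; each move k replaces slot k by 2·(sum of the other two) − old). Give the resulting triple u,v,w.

start (-5,2,-7) = (f(1,0),f(0,1),f(1,1))
replace slot 3: 2·((-5)+2) − (-7) = 1 → (-5,2,1)
replace slot 1: 2·(2+1) − (-5) = 11 → (11,2,1)
replace slot 3: 2·(11+2) − 1 = 25 → (11,2,25)
replace slot 2: 2·(11+25) − 2 = 70 → (11,70,25)

11,70,25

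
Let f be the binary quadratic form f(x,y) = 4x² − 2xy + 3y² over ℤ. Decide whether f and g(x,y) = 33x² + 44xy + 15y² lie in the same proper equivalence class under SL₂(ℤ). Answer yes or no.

D₁ = -44, D₂ = -44
f: flip: (4,-2,3)→(3,2,4)
f: reduced (well bottom): (3,2,4) with a≤c, −a<b≤a
g: translate: b→-22 (≡44 mod 66), so (33,44,15)→(33,-22,4)
g: flip: (33,-22,4)→(4,22,33)
g: translate: b→-2 (≡22 mod 8), so (4,22,33)→(4,-2,3)
g: flip: (4,-2,3)→(3,2,4)
g: reduced (well bottom): (3,2,4) with a≤c, −a<b≤a
reduced forms (3, 2, 4) vs (3, 2, 4) ⇒ equivalent

yes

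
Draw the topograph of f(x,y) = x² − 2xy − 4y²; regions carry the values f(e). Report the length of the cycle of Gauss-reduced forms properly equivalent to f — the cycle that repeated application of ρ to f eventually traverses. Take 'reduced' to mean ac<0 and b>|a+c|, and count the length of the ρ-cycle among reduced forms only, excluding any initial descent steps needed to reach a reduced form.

D = 20, ⌊√D⌋ = 4
descent: ρ → (-4,2,1)
descent: ρ → (1,4,-1)  [lands on river]
river: ρ → (-1,4,1)
ρ-cycle length = 2 (tail of 2 descent steps not counted)

2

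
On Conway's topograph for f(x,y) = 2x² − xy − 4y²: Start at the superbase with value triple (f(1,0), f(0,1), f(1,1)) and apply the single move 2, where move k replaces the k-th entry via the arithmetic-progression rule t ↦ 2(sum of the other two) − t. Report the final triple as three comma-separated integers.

start (2,-4,-3) = (f(1,0),f(0,1),f(1,1))
replace slot 2: 2·(2+(-3)) − (-4) = 2 → (2,2,-3)

2,2,-3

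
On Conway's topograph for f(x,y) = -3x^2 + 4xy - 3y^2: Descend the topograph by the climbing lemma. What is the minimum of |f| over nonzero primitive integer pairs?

translate: b→2 (≡-4 mod 6), so (3,-4,3)→(3,2,2)
flip: (3,2,2)→(2,-2,3)
translate: b→2 (≡-2 mod 4), so (2,-2,3)→(2,2,3)
reduced (well bottom): (2,2,3) with a≤c, −a<b≤a
well minimum |f| = |-2| = 2 (negative-definite)

2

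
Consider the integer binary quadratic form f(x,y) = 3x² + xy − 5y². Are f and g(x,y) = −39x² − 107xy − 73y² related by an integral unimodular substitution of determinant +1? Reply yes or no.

D₁ = 61, D₂ = 61
river cycle of f (length 6): (3, 7, -1), (-1, 7, 3), (3, 5, -3), (-3, 7, 1), (1, 7, -3), (-3, 5, 3)
river cycle of g (length 6): (3, 7, -1), (-1, 7, 3), (3, 5, -3), (-3, 7, 1), (1, 7, -3), (-3, 5, 3)
cycles coincide ⇒ equivalent

yes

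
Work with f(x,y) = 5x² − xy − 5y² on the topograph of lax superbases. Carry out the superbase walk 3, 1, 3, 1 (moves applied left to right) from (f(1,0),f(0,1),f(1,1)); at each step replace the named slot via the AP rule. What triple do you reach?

start (5,-5,-1) = (f(1,0),f(0,1),f(1,1))
replace slot 3: 2·(5+(-5)) − (-1) = 1 → (5,-5,1)
replace slot 1: 2·((-5)+1) − 5 = -13 → (-13,-5,1)
replace slot 3: 2·((-13)+(-5)) − 1 = -37 → (-13,-5,-37)
replace slot 1: 2·((-5)+(-37)) − (-13) = -71 → (-71,-5,-37)

-71,-5,-37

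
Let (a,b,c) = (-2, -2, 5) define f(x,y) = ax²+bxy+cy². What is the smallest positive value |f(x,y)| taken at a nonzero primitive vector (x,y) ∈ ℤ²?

descent: ρ → (5,2,-2)
descent: ρ → (-2,6,1)  [lands on river]
river: ρ → (1,6,-2)
closes: descent 2, river 2
min |a| on river = 1

1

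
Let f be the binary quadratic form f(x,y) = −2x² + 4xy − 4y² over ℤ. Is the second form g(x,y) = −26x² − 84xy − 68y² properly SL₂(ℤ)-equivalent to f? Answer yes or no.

D₁ = -16, D₂ = -16
f is negative-definite; reduce −f:
−f: translate: b→0 (≡-4 mod 4), so (2,-4,4)→(2,0,2)
−f: reduced (well bottom): (2,0,2) with a≤c, −a<b≤a
flip sign back: reduced form of f is (-2,0,-2)
g is negative-definite; reduce −g:
−g: translate: b→-20 (≡84 mod 52), so (26,84,68)→(26,-20,4)
−g: flip: (26,-20,4)→(4,20,26)
−g: translate: b→4 (≡20 mod 8), so (4,20,26)→(4,4,2)
−g: flip: (4,4,2)→(2,-4,4)
−g: translate: b→0 (≡-4 mod 4), so (2,-4,4)→(2,0,2)
−g: reduced (well bottom): (2,0,2) with a≤c, −a<b≤a
flip sign back: reduced form of g is (-2,0,-2)
reduced forms (-2, 0, -2) vs (-2, 0, -2) ⇒ equivalent

yes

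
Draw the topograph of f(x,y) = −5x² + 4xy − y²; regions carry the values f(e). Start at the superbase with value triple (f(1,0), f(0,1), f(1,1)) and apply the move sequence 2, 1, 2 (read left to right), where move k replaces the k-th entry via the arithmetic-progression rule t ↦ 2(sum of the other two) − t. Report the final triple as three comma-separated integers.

start (-5,-1,-2) = (f(1,0),f(0,1),f(1,1))
replace slot 2: 2·((-5)+(-2)) − (-1) = -13 → (-5,-13,-2)
replace slot 1: 2·((-13)+(-2)) − (-5) = -25 → (-25,-13,-2)
replace slot 2: 2·((-25)+(-2)) − (-13) = -41 → (-25,-41,-2)

-25,-41,-2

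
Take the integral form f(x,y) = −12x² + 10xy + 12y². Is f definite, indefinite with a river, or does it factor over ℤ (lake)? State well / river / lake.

D = b²−4ac = 10² − 4·(-12)·12 = 676
D = 26² is a perfect square ⇒ form factors over ℤ ⇒ lakes

lake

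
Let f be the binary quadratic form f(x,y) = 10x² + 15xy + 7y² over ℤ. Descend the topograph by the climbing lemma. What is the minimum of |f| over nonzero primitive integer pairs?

translate: b→-5 (≡15 mod 20), so (10,15,7)→(10,-5,2)
flip: (10,-5,2)→(2,5,10)
translate: b→1 (≡5 mod 4), so (2,5,10)→(2,1,7)
reduced (well bottom): (2,1,7) with a≤c, −a<b≤a
well minimum = a = 2

2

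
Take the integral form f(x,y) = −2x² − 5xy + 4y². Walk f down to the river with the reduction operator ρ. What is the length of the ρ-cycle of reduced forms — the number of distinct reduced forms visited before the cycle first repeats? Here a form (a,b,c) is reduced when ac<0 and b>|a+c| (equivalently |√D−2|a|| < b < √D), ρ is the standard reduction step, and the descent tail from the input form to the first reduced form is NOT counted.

D = 57, ⌊√D⌋ = 7
descent: ρ → (4,5,-2)  [lands on river]
river: ρ → (-2,7,1)
river: ρ → (1,7,-2)
river: ρ → (-2,5,4)
river: ρ → (4,3,-3)
river: ρ → (-3,3,4)
ρ-cycle length = 6 (tail of 1 descent step not counted)

6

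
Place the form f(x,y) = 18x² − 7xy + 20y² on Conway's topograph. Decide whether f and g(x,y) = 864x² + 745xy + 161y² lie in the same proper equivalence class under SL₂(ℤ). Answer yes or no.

D₁ = -1391, D₂ = -1391
f: reduced (well bottom): (18,-7,20) with a≤c, −a<b≤a
g: flip: (864,745,161)→(161,-745,864)
g: translate: b→-101 (≡-745 mod 322), so (161,-745,864)→(161,-101,18)
g: flip: (161,-101,18)→(18,101,161)
g: translate: b→-7 (≡101 mod 36), so (18,101,161)→(18,-7,20)
g: reduced (well bottom): (18,-7,20) with a≤c, −a<b≤a
reduced forms (18, -7, 20) vs (18, -7, 20) ⇒ equivalent

yes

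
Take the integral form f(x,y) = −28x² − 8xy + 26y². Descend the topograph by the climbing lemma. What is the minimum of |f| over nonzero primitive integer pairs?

descent: ρ → (26,8,-28)  [lands on river]
river: ρ → (-28,48,6)
river: ρ → (6,48,-28)
river: ρ → (-28,8,26)
river: ρ → (26,44,-10)
river: ρ → (-10,36,42)
river: ρ → (42,48,-4)
river: ρ → (-4,48,42)
river: ρ → (42,36,-10)
river: ρ → (-10,44,26)
closes: descent 1, river 10
min |a| on river = 4

4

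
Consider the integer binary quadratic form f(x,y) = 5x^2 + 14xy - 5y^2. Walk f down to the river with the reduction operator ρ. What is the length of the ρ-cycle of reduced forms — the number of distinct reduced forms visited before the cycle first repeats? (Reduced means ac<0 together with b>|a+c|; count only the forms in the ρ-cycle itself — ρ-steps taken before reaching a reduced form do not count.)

D = 296, ⌊√D⌋ = 17
river: ρ → (-5,16,2)
river: ρ → (2,16,-5)
river: ρ → (-5,14,5)
river: ρ → (5,16,-2)
river: ρ → (-2,16,5)
river: ρ → (5,14,-5)
ρ-cycle length = 6 (tail of 0 descent steps not counted)

6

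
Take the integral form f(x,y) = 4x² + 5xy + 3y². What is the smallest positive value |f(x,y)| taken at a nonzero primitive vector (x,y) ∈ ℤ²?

translate: b→-3 (≡5 mod 8), so (4,5,3)→(4,-3,2)
flip: (4,-3,2)→(2,3,4)
translate: b→-1 (≡3 mod 4), so (2,3,4)→(2,-1,3)
reduced (well bottom): (2,-1,3) with a≤c, −a<b≤a
well minimum = a = 2

2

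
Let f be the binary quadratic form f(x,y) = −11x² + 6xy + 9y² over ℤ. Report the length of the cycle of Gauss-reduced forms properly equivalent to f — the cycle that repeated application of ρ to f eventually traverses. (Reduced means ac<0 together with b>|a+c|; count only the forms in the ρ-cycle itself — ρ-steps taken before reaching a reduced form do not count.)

D = 432, ⌊√D⌋ = 20
river: ρ → (9,12,-8)
river: ρ → (-8,20,1)
river: ρ → (1,20,-8)
river: ρ → (-8,12,9)
river: ρ → (9,6,-11)
river: ρ → (-11,16,4)
river: ρ → (4,16,-11)
river: ρ → (-11,6,9)
ρ-cycle length = 8 (tail of 0 descent steps not counted)

8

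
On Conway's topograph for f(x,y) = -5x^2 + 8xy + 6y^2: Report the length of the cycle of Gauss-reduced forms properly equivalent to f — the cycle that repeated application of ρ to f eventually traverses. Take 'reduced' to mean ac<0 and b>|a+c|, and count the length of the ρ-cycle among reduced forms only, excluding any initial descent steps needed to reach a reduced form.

D = 184, ⌊√D⌋ = 13
river: ρ → (6,4,-7)
river: ρ → (-7,10,3)
river: ρ → (3,8,-10)
river: ρ → (-10,12,1)
river: ρ → (1,12,-10)
river: ρ → (-10,8,3)
river: ρ → (3,10,-7)
river: ρ → (-7,4,6)
river: ρ → (6,8,-5)
river: ρ → (-5,12,2)
river: ρ → (2,12,-5)
river: ρ → (-5,8,6)
ρ-cycle length = 12 (tail of 0 descent steps not counted)

12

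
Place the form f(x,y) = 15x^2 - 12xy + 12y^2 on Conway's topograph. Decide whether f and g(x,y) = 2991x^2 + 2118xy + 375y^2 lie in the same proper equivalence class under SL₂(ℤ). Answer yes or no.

D₁ = -576, D₂ = -576
f: flip: (15,-12,12)→(12,12,15)
f: reduced (well bottom): (12,12,15) with a≤c, −a<b≤a
g: flip: (2991,2118,375)→(375,-2118,2991)
g: translate: b→132 (≡-2118 mod 750), so (375,-2118,2991)→(375,132,12)
g: flip: (375,132,12)→(12,-132,375)
g: translate: b→12 (≡-132 mod 24), so (12,-132,375)→(12,12,15)
g: reduced (well bottom): (12,12,15) with a≤c, −a<b≤a
reduced forms (12, 12, 15) vs (12, 12, 15) ⇒ equivalent

yes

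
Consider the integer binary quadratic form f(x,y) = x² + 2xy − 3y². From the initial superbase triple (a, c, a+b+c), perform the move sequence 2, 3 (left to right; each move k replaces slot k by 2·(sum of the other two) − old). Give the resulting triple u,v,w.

start (1,-3,0) = (f(1,0),f(0,1),f(1,1))
replace slot 2: 2·(1+0) − (-3) = 5 → (1,5,0)
replace slot 3: 2·(1+5) − 0 = 12 → (1,5,12)

1,5,12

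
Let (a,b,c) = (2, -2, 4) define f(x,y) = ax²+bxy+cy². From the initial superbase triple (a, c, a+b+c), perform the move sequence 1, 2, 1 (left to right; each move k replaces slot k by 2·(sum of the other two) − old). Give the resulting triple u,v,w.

start (2,4,4) = (f(1,0),f(0,1),f(1,1))
replace slot 1: 2·(4+4) − 2 = 14 → (14,4,4)
replace slot 2: 2·(14+4) − 4 = 32 → (14,32,4)
replace slot 1: 2·(32+4) − 14 = 58 → (58,32,4)

58,32,4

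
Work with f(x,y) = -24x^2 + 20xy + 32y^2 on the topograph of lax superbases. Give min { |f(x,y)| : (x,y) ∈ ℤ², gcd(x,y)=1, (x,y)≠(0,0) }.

river: ρ → (32,44,-12)
river: ρ → (-12,52,16)
river: ρ → (16,44,-24)
river: ρ → (-24,52,8)
river: ρ → (8,44,-48)
river: ρ → (-48,52,4)
river: ρ → (4,52,-48)
river: ρ → (-48,44,8)
river: ρ → (8,52,-24)
river: ρ → (-24,44,16)
river: ρ → (16,52,-12)
river: ρ → (-12,44,32)
river: ρ → (32,20,-24)
river: ρ → (-24,28,28)
river: ρ → (28,28,-24)
river: ρ → (-24,20,32)
closes: descent 0, river 16
min |a| on river = 4

4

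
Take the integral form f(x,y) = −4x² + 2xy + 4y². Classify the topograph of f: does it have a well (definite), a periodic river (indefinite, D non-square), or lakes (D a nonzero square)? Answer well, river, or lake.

D = b²−4ac = 2² − 4·(-4)·4 = 68
D > 0 non-square ⇒ indefinite ⇒ periodic river

river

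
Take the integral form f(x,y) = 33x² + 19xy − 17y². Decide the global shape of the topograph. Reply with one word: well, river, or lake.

D = b²−4ac = 19² − 4·33·(-17) = 2605
D > 0 non-square ⇒ indefinite ⇒ periodic river

river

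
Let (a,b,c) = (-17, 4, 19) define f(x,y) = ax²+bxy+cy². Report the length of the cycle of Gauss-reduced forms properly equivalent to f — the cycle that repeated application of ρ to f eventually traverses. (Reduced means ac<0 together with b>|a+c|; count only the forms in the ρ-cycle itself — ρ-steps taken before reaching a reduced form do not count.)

D = 1308, ⌊√D⌋ = 36
river: ρ → (19,34,-2)
river: ρ → (-2,34,19)
river: ρ → (19,4,-17)
river: ρ → (-17,30,6)
river: ρ → (6,30,-17)
river: ρ → (-17,4,19)
ρ-cycle length = 6 (tail of 0 descent steps not counted)

6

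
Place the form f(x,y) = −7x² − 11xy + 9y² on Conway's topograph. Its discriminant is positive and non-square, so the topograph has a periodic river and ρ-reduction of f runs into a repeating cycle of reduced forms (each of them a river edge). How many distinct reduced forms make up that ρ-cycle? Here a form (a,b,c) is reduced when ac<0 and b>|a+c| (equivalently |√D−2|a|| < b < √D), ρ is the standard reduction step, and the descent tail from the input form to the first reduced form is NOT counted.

D = 373, ⌊√D⌋ = 19
descent: ρ → (9,11,-7)  [lands on river]
river: ρ → (-7,17,3)
river: ρ → (3,19,-1)
river: ρ → (-1,19,3)
river: ρ → (3,17,-7)
river: ρ → (-7,11,9)
river: ρ → (9,7,-9)
river: ρ → (-9,11,7)
river: ρ → (7,17,-3)
river: ρ → (-3,19,1)
river: ρ → (1,19,-3)
river: ρ → (-3,17,7)
river: ρ → (7,11,-9)
river: ρ → (-9,7,9)
ρ-cycle length = 14 (tail of 1 descent step not counted)

14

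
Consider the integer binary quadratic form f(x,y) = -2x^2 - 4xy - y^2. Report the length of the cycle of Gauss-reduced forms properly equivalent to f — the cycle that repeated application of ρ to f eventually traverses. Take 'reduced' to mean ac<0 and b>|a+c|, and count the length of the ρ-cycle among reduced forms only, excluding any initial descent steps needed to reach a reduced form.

D = 8, ⌊√D⌋ = 2
descent: ρ → (-1,2,1)  [lands on river]
river: ρ → (1,2,-1)
ρ-cycle length = 2 (tail of 1 descent step not counted)

2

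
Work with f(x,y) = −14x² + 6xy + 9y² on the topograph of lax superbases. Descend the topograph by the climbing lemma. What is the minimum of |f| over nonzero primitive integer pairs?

river: ρ → (9,12,-11)
river: ρ → (-11,10,10)
river: ρ → (10,10,-11)
river: ρ → (-11,12,9)
river: ρ → (9,6,-14)
river: ρ → (-14,22,1)
river: ρ → (1,22,-14)
river: ρ → (-14,6,9)
closes: descent 0, river 8
min |a| on river = 1

1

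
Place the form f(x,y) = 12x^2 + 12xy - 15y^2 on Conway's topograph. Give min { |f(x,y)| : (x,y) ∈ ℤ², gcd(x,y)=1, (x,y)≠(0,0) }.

river: ρ → (-15,18,9)
river: ρ → (9,18,-15)
river: ρ → (-15,12,12)
river: ρ → (12,12,-15)
closes: descent 0, river 4
min |a| on river = 9

9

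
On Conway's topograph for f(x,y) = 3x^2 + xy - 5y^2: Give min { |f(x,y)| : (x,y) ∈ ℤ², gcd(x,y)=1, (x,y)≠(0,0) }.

descent: ρ → (-5,-1,3)
descent: ρ → (3,7,-1)  [lands on river]
river: ρ → (-1,7,3)
river: ρ → (3,5,-3)
river: ρ → (-3,7,1)
river: ρ → (1,7,-3)
river: ρ → (-3,5,3)
closes: descent 2, river 6
min |a| on river = 1

1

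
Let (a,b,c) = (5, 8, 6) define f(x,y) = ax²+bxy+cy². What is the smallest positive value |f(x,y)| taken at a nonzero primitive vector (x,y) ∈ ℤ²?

translate: b→-2 (≡8 mod 10), so (5,8,6)→(5,-2,3)
flip: (5,-2,3)→(3,2,5)
reduced (well bottom): (3,2,5) with a≤c, −a<b≤a
well minimum = a = 3

3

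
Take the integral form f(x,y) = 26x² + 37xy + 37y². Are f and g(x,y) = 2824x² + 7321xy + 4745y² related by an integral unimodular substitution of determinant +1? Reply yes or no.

D₁ = -2479, D₂ = -2479
f: translate: b→-15 (≡37 mod 52), so (26,37,37)→(26,-15,26)
f: flip: (26,-15,26)→(26,15,26)
f: reduced (well bottom): (26,15,26) with a≤c, −a<b≤a
g: translate: b→1673 (≡7321 mod 5648), so (2824,7321,4745)→(2824,1673,248)
g: flip: (2824,1673,248)→(248,-1673,2824)
g: translate: b→-185 (≡-1673 mod 496), so (248,-1673,2824)→(248,-185,37)
g: flip: (248,-185,37)→(37,185,248)
g: translate: b→37 (≡185 mod 74), so (37,185,248)→(37,37,26)
g: flip: (37,37,26)→(26,-37,37)
g: translate: b→15 (≡-37 mod 52), so (26,-37,37)→(26,15,26)
g: reduced (well bottom): (26,15,26) with a≤c, −a<b≤a
reduced forms (26, 15, 26) vs (26, 15, 26) ⇒ equivalent

yes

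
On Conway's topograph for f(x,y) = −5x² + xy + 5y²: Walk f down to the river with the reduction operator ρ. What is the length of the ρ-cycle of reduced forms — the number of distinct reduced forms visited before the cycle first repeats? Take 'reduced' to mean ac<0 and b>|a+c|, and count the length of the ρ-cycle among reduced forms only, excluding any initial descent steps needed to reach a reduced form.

D = 101, ⌊√D⌋ = 10
river: ρ → (5,9,-1)
river: ρ → (-1,9,5)
river: ρ → (5,1,-5)
river: ρ → (-5,9,1)
river: ρ → (1,9,-5)
river: ρ → (-5,1,5)
ρ-cycle length = 6 (tail of 0 descent steps not counted)

6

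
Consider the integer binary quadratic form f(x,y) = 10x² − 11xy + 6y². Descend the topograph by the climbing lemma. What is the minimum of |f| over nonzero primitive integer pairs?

translate: b→9 (≡-11 mod 20), so (10,-11,6)→(10,9,5)
flip: (10,9,5)→(5,-9,10)
translate: b→1 (≡-9 mod 10), so (5,-9,10)→(5,1,6)
reduced (well bottom): (5,1,6) with a≤c, −a<b≤a
well minimum = a = 5

5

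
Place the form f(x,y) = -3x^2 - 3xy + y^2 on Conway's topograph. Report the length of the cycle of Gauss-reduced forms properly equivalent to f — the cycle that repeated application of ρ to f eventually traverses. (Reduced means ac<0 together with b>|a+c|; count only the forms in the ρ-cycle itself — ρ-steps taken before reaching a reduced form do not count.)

D = 21, ⌊√D⌋ = 4
descent: ρ → (1,3,-3)  [lands on river]
river: ρ → (-3,3,1)
ρ-cycle length = 2 (tail of 1 descent step not counted)

2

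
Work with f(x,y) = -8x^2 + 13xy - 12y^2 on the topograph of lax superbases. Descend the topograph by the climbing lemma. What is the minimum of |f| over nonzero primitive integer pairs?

translate: b→3 (≡-13 mod 16), so (8,-13,12)→(8,3,7)
flip: (8,3,7)→(7,-3,8)
reduced (well bottom): (7,-3,8) with a≤c, −a<b≤a
well minimum |f| = |-7| = 7 (negative-definite)

7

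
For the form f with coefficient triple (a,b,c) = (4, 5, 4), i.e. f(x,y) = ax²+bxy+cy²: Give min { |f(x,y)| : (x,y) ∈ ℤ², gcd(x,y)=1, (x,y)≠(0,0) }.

translate: b→-3 (≡5 mod 8), so (4,5,4)→(4,-3,3)
flip: (4,-3,3)→(3,3,4)
reduced (well bottom): (3,3,4) with a≤c, −a<b≤a
well minimum = a = 3

3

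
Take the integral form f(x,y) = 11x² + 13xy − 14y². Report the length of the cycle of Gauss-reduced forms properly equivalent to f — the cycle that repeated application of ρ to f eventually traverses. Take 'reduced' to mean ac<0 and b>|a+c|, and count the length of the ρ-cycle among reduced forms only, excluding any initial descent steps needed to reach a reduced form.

D = 785, ⌊√D⌋ = 28
river: ρ → (-14,15,10)
river: ρ → (10,25,-4)
river: ρ → (-4,23,16)
river: ρ → (16,9,-11)
river: ρ → (-11,13,14)
river: ρ → (14,15,-10)
river: ρ → (-10,25,4)
river: ρ → (4,23,-16)
river: ρ → (-16,9,11)
river: ρ → (11,13,-14)
ρ-cycle length = 10 (tail of 0 descent steps not counted)

10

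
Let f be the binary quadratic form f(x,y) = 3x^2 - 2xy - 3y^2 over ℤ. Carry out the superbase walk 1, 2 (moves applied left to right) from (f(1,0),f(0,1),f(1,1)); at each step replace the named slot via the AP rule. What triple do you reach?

start (3,-3,-2) = (f(1,0),f(0,1),f(1,1))
replace slot 1: 2·((-3)+(-2)) − 3 = -13 → (-13,-3,-2)
replace slot 2: 2·((-13)+(-2)) − (-3) = -27 → (-13,-27,-2)

-13,-27,-2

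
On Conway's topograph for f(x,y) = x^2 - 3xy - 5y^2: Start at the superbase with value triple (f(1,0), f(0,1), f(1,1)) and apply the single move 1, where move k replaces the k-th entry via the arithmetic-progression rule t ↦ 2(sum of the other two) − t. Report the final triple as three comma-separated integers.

start (1,-5,-7) = (f(1,0),f(0,1),f(1,1))
replace slot 1: 2·((-5)+(-7)) − 1 = -25 → (-25,-5,-7)

-25,-5,-7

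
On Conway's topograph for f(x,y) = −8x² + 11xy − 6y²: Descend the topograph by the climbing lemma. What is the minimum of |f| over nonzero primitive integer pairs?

translate: b→5 (≡-11 mod 16), so (8,-11,6)→(8,5,3)
flip: (8,5,3)→(3,-5,8)
translate: b→1 (≡-5 mod 6), so (3,-5,8)→(3,1,6)
reduced (well bottom): (3,1,6) with a≤c, −a<b≤a
well minimum |f| = |-3| = 3 (negative-definite)

3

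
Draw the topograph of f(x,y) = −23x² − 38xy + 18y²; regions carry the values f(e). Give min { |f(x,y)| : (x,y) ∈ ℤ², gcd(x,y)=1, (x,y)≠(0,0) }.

descent: ρ → (18,38,-23)  [lands on river]
river: ρ → (-23,54,2)
river: ρ → (2,54,-23)
river: ρ → (-23,38,18)
river: ρ → (18,34,-27)
river: ρ → (-27,20,25)
river: ρ → (25,30,-22)
river: ρ → (-22,14,33)
river: ρ → (33,52,-3)
river: ρ → (-3,50,50)
river: ρ → (50,50,-3)
river: ρ → (-3,52,33)
river: ρ → (33,14,-22)
river: ρ → (-22,30,25)
river: ρ → (25,20,-27)
river: ρ → (-27,34,18)
closes: descent 1, river 16
min |a| on river = 2

2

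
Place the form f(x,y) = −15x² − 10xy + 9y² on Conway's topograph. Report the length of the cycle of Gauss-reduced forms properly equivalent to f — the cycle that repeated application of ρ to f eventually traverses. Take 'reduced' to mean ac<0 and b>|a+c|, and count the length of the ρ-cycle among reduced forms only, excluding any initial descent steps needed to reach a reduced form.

D = 640, ⌊√D⌋ = 25
descent: ρ → (9,10,-15)  [lands on river]
river: ρ → (-15,20,4)
river: ρ → (4,20,-15)
river: ρ → (-15,10,9)
river: ρ → (9,8,-16)
river: ρ → (-16,24,1)
river: ρ → (1,24,-16)
river: ρ → (-16,8,9)
ρ-cycle length = 8 (tail of 1 descent step not counted)

8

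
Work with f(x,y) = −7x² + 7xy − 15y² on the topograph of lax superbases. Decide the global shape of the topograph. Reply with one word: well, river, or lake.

D = b²−4ac = 7² − 4·(-7)·(-15) = -371
D < 0 ⇒ definite ⇒ every region one sign ⇒ single well

well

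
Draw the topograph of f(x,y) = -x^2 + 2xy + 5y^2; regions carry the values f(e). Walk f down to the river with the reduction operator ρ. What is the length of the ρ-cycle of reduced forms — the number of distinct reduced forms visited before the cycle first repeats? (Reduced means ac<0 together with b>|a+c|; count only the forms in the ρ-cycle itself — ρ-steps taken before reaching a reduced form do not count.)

D = 24, ⌊√D⌋ = 4
descent: ρ → (5,-2,-1)
descent: ρ → (-1,4,2)  [lands on river]
river: ρ → (2,4,-1)
ρ-cycle length = 2 (tail of 2 descent steps not counted)

2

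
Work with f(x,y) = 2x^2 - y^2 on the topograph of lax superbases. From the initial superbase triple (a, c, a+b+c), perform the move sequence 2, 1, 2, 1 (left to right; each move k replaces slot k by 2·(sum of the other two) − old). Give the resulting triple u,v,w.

start (2,-1,1) = (f(1,0),f(0,1),f(1,1))
replace slot 2: 2·(2+1) − (-1) = 7 → (2,7,1)
replace slot 1: 2·(7+1) − 2 = 14 → (14,7,1)
replace slot 2: 2·(14+1) − 7 = 23 → (14,23,1)
replace slot 1: 2·(23+1) − 14 = 34 → (34,23,1)

34,23,1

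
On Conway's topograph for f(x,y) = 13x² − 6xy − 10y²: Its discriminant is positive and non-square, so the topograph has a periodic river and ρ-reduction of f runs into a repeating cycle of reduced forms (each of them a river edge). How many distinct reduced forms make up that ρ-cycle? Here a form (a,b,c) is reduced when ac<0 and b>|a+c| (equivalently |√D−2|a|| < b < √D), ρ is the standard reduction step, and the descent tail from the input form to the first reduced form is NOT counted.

D = 556, ⌊√D⌋ = 23
descent: ρ → (-10,6,13)  [lands on river]
river: ρ → (13,20,-3)
river: ρ → (-3,22,6)
river: ρ → (6,14,-15)
river: ρ → (-15,16,5)
river: ρ → (5,14,-18)
river: ρ → (-18,22,1)
river: ρ → (1,22,-18)
river: ρ → (-18,14,5)
river: ρ → (5,16,-15)
river: ρ → (-15,14,6)
river: ρ → (6,22,-3)
river: ρ → (-3,20,13)
river: ρ → (13,6,-10)
river: ρ → (-10,14,9)
river: ρ → (9,22,-2)
river: ρ → (-2,22,9)
river: ρ → (9,14,-10)
ρ-cycle length = 18 (tail of 1 descent step not counted)

18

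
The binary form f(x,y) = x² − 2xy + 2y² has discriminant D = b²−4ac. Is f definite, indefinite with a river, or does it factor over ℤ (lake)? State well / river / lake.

D = b²−4ac = (-2)² − 4·1·2 = -4
D < 0 ⇒ definite ⇒ every region one sign ⇒ single well

well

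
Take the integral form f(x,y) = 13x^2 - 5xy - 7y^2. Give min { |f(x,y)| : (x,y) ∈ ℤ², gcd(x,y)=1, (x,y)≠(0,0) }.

descent: ρ → (-7,19,1)  [lands on river]
river: ρ → (1,19,-7)
river: ρ → (-7,9,11)
river: ρ → (11,13,-5)
river: ρ → (-5,17,5)
river: ρ → (5,13,-11)
river: ρ → (-11,9,7)
river: ρ → (7,19,-1)
river: ρ → (-1,19,7)
river: ρ → (7,9,-11)
river: ρ → (-11,13,5)
river: ρ → (5,17,-5)
river: ρ → (-5,13,11)
river: ρ → (11,9,-7)
closes: descent 1, river 14
min |a| on river = 1

1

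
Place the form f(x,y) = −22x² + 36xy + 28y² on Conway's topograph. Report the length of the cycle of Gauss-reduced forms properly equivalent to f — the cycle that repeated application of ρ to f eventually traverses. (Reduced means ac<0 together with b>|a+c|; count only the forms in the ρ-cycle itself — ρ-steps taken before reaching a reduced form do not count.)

D = 3760, ⌊√D⌋ = 61
river: ρ → (28,20,-30)
river: ρ → (-30,40,18)
river: ρ → (18,32,-38)
river: ρ → (-38,44,12)
river: ρ → (12,52,-22)
river: ρ → (-22,36,28)
ρ-cycle length = 6 (tail of 0 descent steps not counted)

6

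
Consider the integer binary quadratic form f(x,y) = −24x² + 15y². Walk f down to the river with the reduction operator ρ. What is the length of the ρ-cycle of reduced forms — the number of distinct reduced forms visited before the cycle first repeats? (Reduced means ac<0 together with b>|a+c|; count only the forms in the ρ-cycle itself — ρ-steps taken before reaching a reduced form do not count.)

D = 1440, ⌊√D⌋ = 37
descent: ρ → (15,30,-9)  [lands on river]
river: ρ → (-9,24,24)
river: ρ → (24,24,-9)
river: ρ → (-9,30,15)
ρ-cycle length = 4 (tail of 1 descent step not counted)

4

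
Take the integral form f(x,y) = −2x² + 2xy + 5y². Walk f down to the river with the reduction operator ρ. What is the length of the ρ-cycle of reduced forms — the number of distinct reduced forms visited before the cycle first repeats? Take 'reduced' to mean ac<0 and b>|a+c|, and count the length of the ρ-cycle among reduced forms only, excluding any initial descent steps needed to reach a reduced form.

D = 44, ⌊√D⌋ = 6
descent: ρ → (5,-2,-2)
descent: ρ → (-2,6,1)  [lands on river]
river: ρ → (1,6,-2)
ρ-cycle length = 2 (tail of 2 descent steps not counted)

2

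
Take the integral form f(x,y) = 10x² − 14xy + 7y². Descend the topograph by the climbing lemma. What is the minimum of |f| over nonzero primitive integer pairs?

translate: b→6 (≡-14 mod 20), so (10,-14,7)→(10,6,3)
flip: (10,6,3)→(3,-6,10)
translate: b→0 (≡-6 mod 6), so (3,-6,10)→(3,0,7)
reduced (well bottom): (3,0,7) with a≤c, −a<b≤a
well minimum = a = 3

3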